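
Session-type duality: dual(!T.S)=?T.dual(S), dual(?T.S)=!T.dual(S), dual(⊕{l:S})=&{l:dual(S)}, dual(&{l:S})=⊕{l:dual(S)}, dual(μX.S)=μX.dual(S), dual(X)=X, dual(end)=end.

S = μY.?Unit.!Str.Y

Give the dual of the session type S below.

μY ↦ μY  (μ self-dual)
  ?Unit ↦ !Unit
    !Str ↦ ?Str
      Y ↦ Y

μY.!Unit.?Str.Y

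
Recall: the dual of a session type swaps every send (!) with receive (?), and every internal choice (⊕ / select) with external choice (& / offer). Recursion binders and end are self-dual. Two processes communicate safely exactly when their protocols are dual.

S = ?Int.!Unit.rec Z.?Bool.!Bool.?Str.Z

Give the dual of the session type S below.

!Int.?Unit.rec Z.!Bool.?Bool.!Str.Z

?Int = !Int
  !Unit = ?Unit
    rec Z = rec Z  (rec unchanged)
      ?Bool = !Bool
        !Bool = ?Bool
          ?Str = !Str
            Z self-dual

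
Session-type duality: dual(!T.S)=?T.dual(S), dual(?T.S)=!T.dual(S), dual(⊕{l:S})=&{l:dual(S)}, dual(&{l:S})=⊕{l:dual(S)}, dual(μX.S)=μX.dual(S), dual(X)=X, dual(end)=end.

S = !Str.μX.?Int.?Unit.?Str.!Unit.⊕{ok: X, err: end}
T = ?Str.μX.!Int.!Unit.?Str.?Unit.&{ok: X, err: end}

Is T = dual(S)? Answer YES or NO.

!Str | ?Str  ✓
  μX | μX  ✓ (μ self-dual)
    ?Int | !Int  ✓
      ?Unit | !Unit  ✓
        ?Str | ?Str  ✗ same direction on both sides — not dual

NO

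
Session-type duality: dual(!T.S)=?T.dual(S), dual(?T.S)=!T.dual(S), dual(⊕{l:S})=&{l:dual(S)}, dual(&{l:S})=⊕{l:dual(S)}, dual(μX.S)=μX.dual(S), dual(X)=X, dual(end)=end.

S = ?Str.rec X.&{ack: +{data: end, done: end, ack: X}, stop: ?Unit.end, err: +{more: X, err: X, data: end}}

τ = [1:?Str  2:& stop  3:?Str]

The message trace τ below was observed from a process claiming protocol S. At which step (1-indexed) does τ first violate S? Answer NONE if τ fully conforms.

3

step 1: ?Str  ok  now at rec X.…
step 2: & stop  ok  now at ?Unit.end
step 3: got ?Str, protocol expects ?Unit  ✗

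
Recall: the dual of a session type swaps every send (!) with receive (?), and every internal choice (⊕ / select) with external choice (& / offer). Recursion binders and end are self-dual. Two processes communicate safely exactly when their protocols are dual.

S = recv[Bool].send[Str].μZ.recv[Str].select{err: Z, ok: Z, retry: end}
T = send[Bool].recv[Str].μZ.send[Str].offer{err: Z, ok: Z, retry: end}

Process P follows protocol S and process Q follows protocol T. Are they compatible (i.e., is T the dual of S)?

recv[Bool] | send[Bool]  match
  send[Str] | recv[Str]  match
    μZ | μZ  match (μ self-dual)
      recv[Str] | send[Str]  match
        select{err,ok,retry} | offer{err,ok,retry}  match same labels
          case err:
            Z | Z  match
          case ok:
            Z | Z  match
          case retry:
            end | end  match

YES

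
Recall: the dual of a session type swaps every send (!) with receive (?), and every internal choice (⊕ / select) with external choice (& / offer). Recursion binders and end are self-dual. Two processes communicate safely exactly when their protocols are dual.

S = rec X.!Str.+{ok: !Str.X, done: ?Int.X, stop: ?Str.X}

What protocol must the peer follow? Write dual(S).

rec X.?Str.&{ok: ?Str.X, done: !Int.X, stop: !Str.X}

rec X = rec X  (rec unchanged)
  !Str = ?Str
    +{ok,done,stop} = &{ok,done,stop}  (⊕→&)
      [ok]
        !Str = ?Str
          dual(X) = X
      [done]
        ?Int = !Int
          dual(X) = X
      [stop]
        ?Str = !Str
          dual(X) = X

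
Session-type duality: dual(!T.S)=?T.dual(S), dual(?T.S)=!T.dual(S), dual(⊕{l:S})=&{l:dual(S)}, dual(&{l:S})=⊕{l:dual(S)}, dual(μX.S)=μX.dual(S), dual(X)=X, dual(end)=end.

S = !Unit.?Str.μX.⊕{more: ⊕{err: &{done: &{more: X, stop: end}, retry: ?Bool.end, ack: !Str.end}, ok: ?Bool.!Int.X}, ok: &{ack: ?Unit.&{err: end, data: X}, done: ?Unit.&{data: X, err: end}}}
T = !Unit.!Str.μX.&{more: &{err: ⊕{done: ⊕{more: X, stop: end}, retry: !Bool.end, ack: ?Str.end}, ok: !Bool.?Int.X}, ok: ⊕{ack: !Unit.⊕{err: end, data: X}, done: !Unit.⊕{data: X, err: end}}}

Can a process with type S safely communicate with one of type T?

!Unit ‖ !Unit  ✗ same direction on both sides — not dual

NO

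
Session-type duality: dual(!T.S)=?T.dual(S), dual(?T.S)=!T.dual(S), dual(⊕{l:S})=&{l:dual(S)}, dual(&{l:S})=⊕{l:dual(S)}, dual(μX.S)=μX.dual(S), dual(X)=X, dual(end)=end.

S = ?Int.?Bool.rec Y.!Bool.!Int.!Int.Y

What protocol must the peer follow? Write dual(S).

?Int ↦ !Int
  ?Bool ↦ !Bool
    rec Y ↦ rec Y  (μ self-dual)
      !Bool ↦ ?Bool
        !Int ↦ ?Int
          !Int ↦ ?Int
            Y self-dual

!Int.!Bool.rec Y.?Bool.?Int.?Int.Y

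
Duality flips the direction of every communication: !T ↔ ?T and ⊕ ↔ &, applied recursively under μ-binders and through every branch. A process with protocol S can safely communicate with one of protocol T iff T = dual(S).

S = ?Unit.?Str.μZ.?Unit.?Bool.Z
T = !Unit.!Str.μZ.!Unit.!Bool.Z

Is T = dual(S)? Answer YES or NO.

?Unit vs !Unit  match
  ?Str vs !Str  match
    μZ vs μZ  match (binder kept)
      ?Unit vs !Unit  match
        ?Bool vs !Bool  match
          Z vs Z  match

YES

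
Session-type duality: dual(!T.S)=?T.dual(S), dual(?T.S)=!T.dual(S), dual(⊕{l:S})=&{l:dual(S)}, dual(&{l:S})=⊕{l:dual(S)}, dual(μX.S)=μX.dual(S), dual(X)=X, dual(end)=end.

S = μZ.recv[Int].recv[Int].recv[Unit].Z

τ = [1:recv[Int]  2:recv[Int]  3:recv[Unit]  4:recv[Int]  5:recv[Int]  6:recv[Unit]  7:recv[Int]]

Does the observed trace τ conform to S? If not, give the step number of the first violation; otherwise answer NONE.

step 1: recv[Int]  ok  cont: recv[Int].recv[Unit].μZ.…
step 2: recv[Int]  ok  cont: recv[Unit].μZ.…
step 3: recv[Unit]  ok  cont: μZ.…
step 4: recv[Int]  ok  cont: recv[Int].recv[Unit].μZ.…
step 5: recv[Int]  ok  cont: recv[Unit].μZ.…
step 6: recv[Unit]  ok  cont: μZ.…
step 7: recv[Int]  ok  cont: recv[Int].recv[Unit].μZ.…
all 7 steps conform

NONE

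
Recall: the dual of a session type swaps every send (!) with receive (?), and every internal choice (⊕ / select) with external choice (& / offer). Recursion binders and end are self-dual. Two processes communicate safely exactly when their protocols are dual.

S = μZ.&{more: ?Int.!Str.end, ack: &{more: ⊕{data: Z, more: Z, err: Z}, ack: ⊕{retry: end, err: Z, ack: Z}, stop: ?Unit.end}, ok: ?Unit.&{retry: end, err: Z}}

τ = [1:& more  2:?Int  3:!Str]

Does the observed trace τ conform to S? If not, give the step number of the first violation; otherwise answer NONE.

NONE

step 1: & more  ✓  residual = ?Int.!Str.end
step 2: ?Int  ✓  residual = !Str.end
step 3: !Str  ✓  residual = end
trace exhausted — no violation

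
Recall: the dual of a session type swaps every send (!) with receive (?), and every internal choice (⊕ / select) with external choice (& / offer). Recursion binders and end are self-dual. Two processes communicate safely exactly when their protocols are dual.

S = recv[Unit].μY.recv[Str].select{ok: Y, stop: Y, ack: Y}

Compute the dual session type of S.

recv[Unit] → send[Unit]
  μY → μY  (binder kept)
    recv[Str] → send[Str]
      select{ok,stop,ack} → offer{ok,stop,ack}  (select→offer)
        [ok]
          dual(Y) = Y
        [stop]
          dual(Y) = Y
        [ack]
          dual(Y) = Y

send[Unit].μY.send[Str].offer{ok: Y, stop: Y, ack: Y}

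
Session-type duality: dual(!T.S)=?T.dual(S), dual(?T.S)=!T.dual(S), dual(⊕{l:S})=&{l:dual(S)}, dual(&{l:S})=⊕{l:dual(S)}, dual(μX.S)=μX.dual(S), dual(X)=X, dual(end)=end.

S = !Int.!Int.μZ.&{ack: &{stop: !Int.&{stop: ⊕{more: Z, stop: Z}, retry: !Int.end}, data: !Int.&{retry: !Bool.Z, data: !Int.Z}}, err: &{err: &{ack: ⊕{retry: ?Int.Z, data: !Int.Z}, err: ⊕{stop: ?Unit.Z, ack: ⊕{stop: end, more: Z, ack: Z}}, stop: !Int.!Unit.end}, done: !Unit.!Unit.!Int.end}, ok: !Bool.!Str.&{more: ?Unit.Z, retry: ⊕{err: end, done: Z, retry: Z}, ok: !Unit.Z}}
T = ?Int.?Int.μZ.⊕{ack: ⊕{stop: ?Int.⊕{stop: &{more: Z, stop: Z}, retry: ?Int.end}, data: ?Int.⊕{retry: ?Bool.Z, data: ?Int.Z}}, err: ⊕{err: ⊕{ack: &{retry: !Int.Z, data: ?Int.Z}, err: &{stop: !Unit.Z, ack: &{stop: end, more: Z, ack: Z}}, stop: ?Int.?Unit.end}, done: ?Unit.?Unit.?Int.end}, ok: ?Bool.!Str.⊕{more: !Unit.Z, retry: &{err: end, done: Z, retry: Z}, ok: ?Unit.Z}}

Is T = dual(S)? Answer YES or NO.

!Int vs ?Int  ok
  !Int vs ?Int  ok
    μZ vs μZ  ok (rec unchanged)
      &{ack,err,ok} vs ⊕{ack,err,ok}  ok same labels
        • ack:
          &{stop,data} vs ⊕{stop,data}  ok same labels
            • stop:
              !Int vs ?Int  ok
                &{stop,retry} vs ⊕{stop,retry}  ok same labels
                  • stop:
                    ⊕{more,stop} vs &{more,stop}  ok same labels
                      • more:
                        Z vs Z  ok
                      • stop:
                        Z vs Z  ok
                  • retry:
                    !Int vs ?Int  ok
                      end vs end  ok
            • data:
              !Int vs ?Int  ok
                &{retry,data} vs ⊕{retry,data}  ok same labels
                  • retry:
                    !Bool vs ?Bool  ok
                      Z vs Z  ok
                  • data:
                    !Int vs ?Int  ok
                      Z vs Z  ok
        • err:
          &{err,done} vs ⊕{err,done}  ok same labels
            • err:
              &{ack,err,stop} vs ⊕{ack,err,stop}  ok same labels
                • ack:
                  ⊕{retry,data} vs &{retry,data}  ok same labels
                    • retry:
                      ?Int vs !Int  ok
                        Z vs Z  ok
                    • data:
                      !Int vs ?Int  ok
                        Z vs Z  ok
                • err:
                  ⊕{stop,ack} vs &{stop,ack}  ok same labels
                    • stop:
                      ?Unit vs !Unit  ok
                        Z vs Z  ok
                    • ack:
                      ⊕{stop,more,ack} vs &{stop,more,ack}  ok same labels
                        • stop:
                          end vs end  ok
                        • more:
                          Z vs Z  ok
                        • ack:
                          Z vs Z  ok
                • stop:
                  !Int vs ?Int  ok
                    !Unit vs ?Unit  ok
                      end vs end  ok
            • done:
              !Unit vs ?Unit  ok
                !Unit vs ?Unit  ok
                  !Int vs ?Int  ok
                    end vs end  ok
        • ok:
          !Bool vs ?Bool  ok
            !Str vs !Str  ✗ same direction on both sides — not dual

NO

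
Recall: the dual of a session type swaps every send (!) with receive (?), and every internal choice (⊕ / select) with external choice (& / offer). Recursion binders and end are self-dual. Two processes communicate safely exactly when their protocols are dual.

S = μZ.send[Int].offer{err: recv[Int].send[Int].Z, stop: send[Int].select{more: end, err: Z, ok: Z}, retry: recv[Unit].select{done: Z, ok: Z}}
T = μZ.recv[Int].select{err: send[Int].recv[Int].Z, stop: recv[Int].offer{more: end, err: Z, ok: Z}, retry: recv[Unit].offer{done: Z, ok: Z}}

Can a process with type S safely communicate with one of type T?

μZ ‖ μZ  ✓ (μ self-dual)
  send[Int] ‖ recv[Int]  ✓
    offer{err,stop,retry} ‖ select{err,stop,retry}  ✓ same labels
      • err:
        recv[Int] ‖ send[Int]  ✓
          send[Int] ‖ recv[Int]  ✓
            Z ‖ Z  ✓
      • stop:
        send[Int] ‖ recv[Int]  ✓
          select{more,err,ok} ‖ offer{more,err,ok}  ✓ same labels
            • more:
              end ‖ end  ✓
            • err:
              Z ‖ Z  ✓
            • ok:
              Z ‖ Z  ✓
      • retry:
        recv[Unit] ‖ recv[Unit]  ✗ same direction on both sides — not dual

NO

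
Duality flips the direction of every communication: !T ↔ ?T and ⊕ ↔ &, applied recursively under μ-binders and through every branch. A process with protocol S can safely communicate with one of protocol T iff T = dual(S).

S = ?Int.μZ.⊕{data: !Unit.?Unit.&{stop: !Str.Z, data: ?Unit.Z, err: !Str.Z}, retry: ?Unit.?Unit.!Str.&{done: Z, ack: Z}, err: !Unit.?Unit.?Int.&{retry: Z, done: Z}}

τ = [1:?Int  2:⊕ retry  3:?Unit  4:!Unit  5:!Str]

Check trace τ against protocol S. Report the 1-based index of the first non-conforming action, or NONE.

4

step 1: ?Int  ✓  state: μZ.…
step 2: ⊕ retry  ✓  state: ?Unit.?Unit.!Str.&{done: μZ.…, ack: μZ.…}
step 3: ?Unit  ✓  state: ?Unit.!Str.&{done: μZ.…, ack: μZ.…}
step 4: got !Unit, protocol expects ?Unit  ✗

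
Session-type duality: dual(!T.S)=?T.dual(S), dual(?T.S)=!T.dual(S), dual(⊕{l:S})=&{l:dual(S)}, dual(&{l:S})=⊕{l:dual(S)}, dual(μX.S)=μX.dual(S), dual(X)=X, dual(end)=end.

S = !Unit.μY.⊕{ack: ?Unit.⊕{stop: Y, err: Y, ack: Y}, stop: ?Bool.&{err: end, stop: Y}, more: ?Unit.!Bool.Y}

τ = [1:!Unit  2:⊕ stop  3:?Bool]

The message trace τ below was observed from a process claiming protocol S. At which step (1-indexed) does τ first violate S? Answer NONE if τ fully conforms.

step 1: !Unit  ok  residual = μY.…
step 2: ⊕ stop  ok  residual = ?Bool.&{err: end, stop: μY.…}
step 3: ?Bool  ok  residual = &{err: end, stop: μY.…}
trace exhausted — no violation

NONE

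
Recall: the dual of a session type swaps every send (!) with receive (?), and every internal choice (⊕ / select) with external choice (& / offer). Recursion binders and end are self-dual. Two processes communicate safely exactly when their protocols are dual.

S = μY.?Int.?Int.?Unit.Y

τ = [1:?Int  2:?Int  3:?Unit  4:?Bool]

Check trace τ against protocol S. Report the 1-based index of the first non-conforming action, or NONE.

4

[1] ?Int  ✓  residual = ?Int.?Unit.μY.…
[2] ?Int  ✓  residual = ?Unit.μY.…
[3] ?Unit  ✓  residual = μY.…
[4] got ?Bool, protocol expects ?Int  ✗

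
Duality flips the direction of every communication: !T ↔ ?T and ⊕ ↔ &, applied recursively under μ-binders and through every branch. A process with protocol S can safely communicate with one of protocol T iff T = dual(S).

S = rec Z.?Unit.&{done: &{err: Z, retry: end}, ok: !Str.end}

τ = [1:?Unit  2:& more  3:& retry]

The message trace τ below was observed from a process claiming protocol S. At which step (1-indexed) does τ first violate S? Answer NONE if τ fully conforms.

2

[1] ?Unit  ok  residual = &{done: &{err: rec Z.…, retry: end}, ok: !Str.end}
[2] got & more, protocol expects & done or & ok  ✗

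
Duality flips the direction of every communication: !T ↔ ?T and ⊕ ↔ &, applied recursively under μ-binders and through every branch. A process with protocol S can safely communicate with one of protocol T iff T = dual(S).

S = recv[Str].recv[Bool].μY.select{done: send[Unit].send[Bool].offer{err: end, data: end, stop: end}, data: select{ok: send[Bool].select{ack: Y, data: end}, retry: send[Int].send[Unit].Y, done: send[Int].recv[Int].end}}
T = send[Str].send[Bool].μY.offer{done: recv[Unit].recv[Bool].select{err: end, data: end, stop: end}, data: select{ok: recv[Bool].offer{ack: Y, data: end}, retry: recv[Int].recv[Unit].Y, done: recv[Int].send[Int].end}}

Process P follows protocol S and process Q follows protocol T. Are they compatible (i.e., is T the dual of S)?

NO

recv[Str] | send[Str]  match
  recv[Bool] | send[Bool]  match
    μY | μY  match (binder kept)
      select{done,data} | offer{done,data}  match same labels
        • done:
          send[Unit] | recv[Unit]  match
            send[Bool] | recv[Bool]  match
              offer{err,data,stop} | select{err,data,stop}  match same labels
                • err:
                  end | end  match
                • data:
                  end | end  match
                • stop:
                  end | end  match
        • data:
          select{ok,retry,done} | select{ok,retry,done}  ✗ choice polarity not flipped — not dual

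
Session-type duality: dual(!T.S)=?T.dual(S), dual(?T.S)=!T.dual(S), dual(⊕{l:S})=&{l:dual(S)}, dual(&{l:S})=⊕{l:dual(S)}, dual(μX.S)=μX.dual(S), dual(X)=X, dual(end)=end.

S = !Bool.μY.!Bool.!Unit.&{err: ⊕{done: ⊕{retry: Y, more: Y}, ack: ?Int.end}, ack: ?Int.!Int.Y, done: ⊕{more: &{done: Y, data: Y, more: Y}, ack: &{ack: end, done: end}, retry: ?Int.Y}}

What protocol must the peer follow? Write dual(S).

?Bool.μY.?Bool.?Unit.⊕{err: &{done: &{retry: Y, more: Y}, ack: !Int.end}, ack: !Int.?Int.Y, done: &{more: ⊕{done: Y, data: Y, more: Y}, ack: ⊕{ack: end, done: end}, retry: !Int.Y}}

!Bool = ?Bool
  μY = μY  (binder kept)
    !Bool = ?Bool
      !Unit = ?Unit
        &{err,ack,done} = ⊕{err,ack,done}  (external→internal)
          • err:
            ⊕{done,ack} = &{done,ack}  (⊕→&)
              • done:
                ⊕{retry,more} = &{retry,more}  (⊕→&)
                  • retry:
                    Y self-dual
                  • more:
                    Y self-dual
              • ack:
                ?Int = !Int
                  end self-dual
          • ack:
            ?Int = !Int
              !Int = ?Int
                Y self-dual
          • done:
            ⊕{more,ack,retry} = &{more,ack,retry}  (⊕→&)
              • more:
                &{done,data,more} = ⊕{done,data,more}  (external→internal)
                  • done:
                    Y self-dual
                  • data:
                    Y self-dual
                  • more:
                    Y self-dual
              • ack:
                &{ack,done} = ⊕{ack,done}  (external→internal)
                  • ack:
                    end self-dual
                  • done:
                    end self-dual
              • retry:
                ?Int = !Int
                  Y self-dual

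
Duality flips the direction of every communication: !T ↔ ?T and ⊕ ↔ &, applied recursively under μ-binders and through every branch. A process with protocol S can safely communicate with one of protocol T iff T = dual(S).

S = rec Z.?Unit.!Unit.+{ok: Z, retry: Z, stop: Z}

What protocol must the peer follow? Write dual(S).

rec Z.!Unit.?Unit.&{ok: Z, retry: Z, stop: Z}

rec Z ↦ rec Z  (μ self-dual)
  ?Unit ↦ !Unit
    !Unit ↦ ?Unit
      +{ok,retry,stop} ↦ &{ok,retry,stop}  (⊕→&)
        case ok:
          dual(Z) = Z
        case retry:
          dual(Z) = Z
        case stop:
          dual(Z) = Z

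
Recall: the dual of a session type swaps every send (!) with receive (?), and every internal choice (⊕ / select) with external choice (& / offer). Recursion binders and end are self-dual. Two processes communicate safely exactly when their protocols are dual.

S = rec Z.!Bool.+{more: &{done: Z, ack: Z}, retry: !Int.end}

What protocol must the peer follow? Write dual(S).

rec Z.?Bool.&{more: +{done: Z, ack: Z}, retry: ?Int.end}

rec Z = rec Z  (binder kept)
  !Bool = ?Bool
    +{more,retry} = &{more,retry}  (internal→external)
      case more:
        &{done,ack} = +{done,ack}  (&→⊕)
          case done:
            Z ↦ Z
          case ack:
            Z ↦ Z
      case retry:
        !Int = ?Int
          end ↦ end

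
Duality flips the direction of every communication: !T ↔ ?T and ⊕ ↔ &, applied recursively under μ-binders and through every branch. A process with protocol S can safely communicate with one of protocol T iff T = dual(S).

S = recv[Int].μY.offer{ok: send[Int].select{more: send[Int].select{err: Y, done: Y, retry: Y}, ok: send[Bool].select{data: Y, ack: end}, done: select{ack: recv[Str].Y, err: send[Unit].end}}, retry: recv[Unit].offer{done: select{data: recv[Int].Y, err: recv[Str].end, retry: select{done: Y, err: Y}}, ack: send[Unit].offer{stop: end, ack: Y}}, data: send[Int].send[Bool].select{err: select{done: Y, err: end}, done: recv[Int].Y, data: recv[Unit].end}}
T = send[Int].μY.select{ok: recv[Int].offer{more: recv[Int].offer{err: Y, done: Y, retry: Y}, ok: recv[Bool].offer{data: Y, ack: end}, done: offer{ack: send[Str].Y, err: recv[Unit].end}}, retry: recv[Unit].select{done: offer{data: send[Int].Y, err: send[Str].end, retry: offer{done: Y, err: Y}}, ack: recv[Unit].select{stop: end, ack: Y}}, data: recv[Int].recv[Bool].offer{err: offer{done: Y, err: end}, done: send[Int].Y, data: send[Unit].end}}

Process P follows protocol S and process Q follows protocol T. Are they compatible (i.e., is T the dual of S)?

recv[Int] ‖ send[Int]  ok
  μY ‖ μY  ok (μ self-dual)
    offer{ok,retry,data} ‖ select{ok,retry,data}  ok same labels
      case ok:
        send[Int] ‖ recv[Int]  ok
          select{more,ok,done} ‖ offer{more,ok,done}  ok same labels
            case more:
              send[Int] ‖ recv[Int]  ok
                select{err,done,retry} ‖ offer{err,done,retry}  ok same labels
                  case err:
                    Y ‖ Y  ok
                  case done:
                    Y ‖ Y  ok
                  case retry:
                    Y ‖ Y  ok
            case ok:
              send[Bool] ‖ recv[Bool]  ok
                select{data,ack} ‖ offer{data,ack}  ok same labels
                  case data:
                    Y ‖ Y  ok
                  case ack:
                    end ‖ end  ok
            case done:
              select{ack,err} ‖ offer{ack,err}  ok same labels
                case ack:
                  recv[Str] ‖ send[Str]  ok
                    Y ‖ Y  ok
                case err:
                  send[Unit] ‖ recv[Unit]  ok
                    end ‖ end  ok
      case retry:
        recv[Unit] ‖ recv[Unit]  ✗ same direction on both sides — not dual

NO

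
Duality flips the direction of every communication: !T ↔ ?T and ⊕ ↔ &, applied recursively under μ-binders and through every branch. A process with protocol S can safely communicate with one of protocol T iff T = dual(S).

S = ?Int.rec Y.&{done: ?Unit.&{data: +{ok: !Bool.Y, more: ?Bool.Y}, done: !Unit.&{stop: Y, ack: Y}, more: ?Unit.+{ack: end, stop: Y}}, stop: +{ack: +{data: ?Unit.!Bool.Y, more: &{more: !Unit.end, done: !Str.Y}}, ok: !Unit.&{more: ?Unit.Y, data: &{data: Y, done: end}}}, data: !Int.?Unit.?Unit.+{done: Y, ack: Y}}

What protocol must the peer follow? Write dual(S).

!Int.rec Y.+{done: !Unit.+{data: &{ok: ?Bool.Y, more: !Bool.Y}, done: ?Unit.+{stop: Y, ack: Y}, more: !Unit.&{ack: end, stop: Y}}, stop: &{ack: &{data: !Unit.?Bool.Y, more: +{more: ?Unit.end, done: ?Str.Y}}, ok: ?Unit.+{more: !Unit.Y, data: +{data: Y, done: end}}}, data: ?Int.!Unit.!Unit.&{done: Y, ack: Y}}

?Int ↦ !Int
  rec Y ↦ rec Y  (rec unchanged)
    &{done,stop,data} ↦ +{done,stop,data}  (external→internal)
      case done:
        ?Unit ↦ !Unit
          &{data,done,more} ↦ +{data,done,more}  (external→internal)
            case data:
              +{ok,more} ↦ &{ok,more}  (select→offer)
                case ok:
                  !Bool ↦ ?Bool
                    Y ↦ Y
                case more:
                  ?Bool ↦ !Bool
                    Y ↦ Y
            case done:
              !Unit ↦ ?Unit
                &{stop,ack} ↦ +{stop,ack}  (external→internal)
                  case stop:
                    Y ↦ Y
                  case ack:
                    Y ↦ Y
            case more:
              ?Unit ↦ !Unit
                +{ack,stop} ↦ &{ack,stop}  (select→offer)
                  case ack:
                    end ↦ end
                  case stop:
                    Y ↦ Y
      case stop:
        +{ack,ok} ↦ &{ack,ok}  (select→offer)
          case ack:
            +{data,more} ↦ &{data,more}  (select→offer)
              case data:
                ?Unit ↦ !Unit
                  !Bool ↦ ?Bool
                    Y ↦ Y
              case more:
                &{more,done} ↦ +{more,done}  (external→internal)
                  case more:
                    !Unit ↦ ?Unit
                      end ↦ end
                  case done:
                    !Str ↦ ?Str
                      Y ↦ Y
          case ok:
            !Unit ↦ ?Unit
              &{more,data} ↦ +{more,data}  (external→internal)
                case more:
                  ?Unit ↦ !Unit
                    Y ↦ Y
                case data:
                  &{data,done} ↦ +{data,done}  (external→internal)
                    case data:
                      Y ↦ Y
                    case done:
                      end ↦ end
      case data:
        !Int ↦ ?Int
          ?Unit ↦ !Unit
            ?Unit ↦ !Unit
              +{done,ack} ↦ &{done,ack}  (select→offer)
                case done:
                  Y ↦ Y
                case ack:
                  Y ↦ Y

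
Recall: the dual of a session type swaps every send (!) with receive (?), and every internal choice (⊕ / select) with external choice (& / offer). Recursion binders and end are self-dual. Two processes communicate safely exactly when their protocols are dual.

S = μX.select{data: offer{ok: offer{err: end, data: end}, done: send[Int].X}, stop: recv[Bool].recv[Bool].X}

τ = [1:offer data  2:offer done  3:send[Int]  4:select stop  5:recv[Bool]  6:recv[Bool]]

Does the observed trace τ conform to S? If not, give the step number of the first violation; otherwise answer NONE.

1

@1 got offer data, protocol expects select data or select stop  ✗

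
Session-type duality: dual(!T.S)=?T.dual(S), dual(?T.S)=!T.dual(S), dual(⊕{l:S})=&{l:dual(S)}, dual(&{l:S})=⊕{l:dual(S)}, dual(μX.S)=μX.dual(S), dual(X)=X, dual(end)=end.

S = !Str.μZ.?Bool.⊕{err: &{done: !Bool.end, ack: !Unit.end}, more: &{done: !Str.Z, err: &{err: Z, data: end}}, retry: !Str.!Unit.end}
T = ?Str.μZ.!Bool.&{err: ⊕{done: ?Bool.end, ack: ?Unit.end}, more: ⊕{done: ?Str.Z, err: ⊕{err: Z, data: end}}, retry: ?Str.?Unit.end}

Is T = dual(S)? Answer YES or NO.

!Str ‖ ?Str  ✓
  μZ ‖ μZ  ✓ (μ self-dual)
    ?Bool ‖ !Bool  ✓
      ⊕{err,more,retry} ‖ &{err,more,retry}  ✓ labels match
        • err:
          &{done,ack} ‖ ⊕{done,ack}  ✓ labels match
            • done:
              !Bool ‖ ?Bool  ✓
                end ‖ end  ✓
            • ack:
              !Unit ‖ ?Unit  ✓
                end ‖ end  ✓
        • more:
          &{done,err} ‖ ⊕{done,err}  ✓ labels match
            • done:
              !Str ‖ ?Str  ✓
                Z ‖ Z  ✓
            • err:
              &{err,data} ‖ ⊕{err,data}  ✓ labels match
                • err:
                  Z ‖ Z  ✓
                • data:
                  end ‖ end  ✓
        • retry:
          !Str ‖ ?Str  ✓
            !Unit ‖ ?Unit  ✓
              end ‖ end  ✓

YES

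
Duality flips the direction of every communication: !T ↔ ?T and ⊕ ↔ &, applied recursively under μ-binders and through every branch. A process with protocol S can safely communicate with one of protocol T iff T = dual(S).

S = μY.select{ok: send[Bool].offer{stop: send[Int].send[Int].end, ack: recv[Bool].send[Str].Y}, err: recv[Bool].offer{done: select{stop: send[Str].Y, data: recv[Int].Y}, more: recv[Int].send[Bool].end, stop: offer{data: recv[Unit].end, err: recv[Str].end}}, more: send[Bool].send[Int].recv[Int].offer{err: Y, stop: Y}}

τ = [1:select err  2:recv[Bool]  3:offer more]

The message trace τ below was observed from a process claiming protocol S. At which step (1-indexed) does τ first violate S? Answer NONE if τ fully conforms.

@1 select err  ok  cont: recv[Bool].offer{done: select{stop: send[Str].μY.…, data: recv[Int].μY.…}, more: recv[Int].send[Bool].end, stop: offer{data: recv[Unit].end, err: recv[Str].end}}
@2 recv[Bool]  ok  cont: offer{done: select{stop: send[Str].μY.…, data: recv[Int].μY.…}, more: recv[Int].send[Bool].end, stop: offer{data: recv[Unit].end, err: recv[Str].end}}
@3 offer more  ok  cont: recv[Int].send[Bool].end
all 3 steps conform

NONE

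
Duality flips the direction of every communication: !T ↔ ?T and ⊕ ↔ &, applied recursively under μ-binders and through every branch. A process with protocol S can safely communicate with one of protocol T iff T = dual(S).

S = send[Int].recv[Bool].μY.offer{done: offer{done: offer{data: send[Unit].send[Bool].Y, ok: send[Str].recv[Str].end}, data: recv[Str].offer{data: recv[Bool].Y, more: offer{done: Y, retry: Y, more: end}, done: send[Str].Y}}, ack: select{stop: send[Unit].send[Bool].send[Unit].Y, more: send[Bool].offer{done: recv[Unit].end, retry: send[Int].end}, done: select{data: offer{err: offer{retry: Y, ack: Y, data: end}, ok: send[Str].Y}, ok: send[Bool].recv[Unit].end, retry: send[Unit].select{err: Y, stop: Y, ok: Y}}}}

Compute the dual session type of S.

send[Int] ↦ recv[Int]
  recv[Bool] ↦ send[Bool]
    μY ↦ μY  (μ self-dual)
      offer{done,ack} ↦ select{done,ack}  (&→⊕)
        • done:
          offer{done,data} ↦ select{done,data}  (&→⊕)
            • done:
              offer{data,ok} ↦ select{data,ok}  (&→⊕)
                • data:
                  send[Unit] ↦ recv[Unit]
                    send[Bool] ↦ recv[Bool]
                      Y self-dual
                • ok:
                  send[Str] ↦ recv[Str]
                    recv[Str] ↦ send[Str]
                      end self-dual
            • data:
              recv[Str] ↦ send[Str]
                offer{data,more,done} ↦ select{data,more,done}  (&→⊕)
                  • data:
                    recv[Bool] ↦ send[Bool]
                      Y self-dual
                  • more:
                    offer{done,retry,more} ↦ select{done,retry,more}  (&→⊕)
                      • done:
                        Y self-dual
                      • retry:
                        Y self-dual
                      • more:
                        end self-dual
                  • done:
                    send[Str] ↦ recv[Str]
                      Y self-dual
        • ack:
          select{stop,more,done} ↦ offer{stop,more,done}  (⊕→&)
            • stop:
              send[Unit] ↦ recv[Unit]
                send[Bool] ↦ recv[Bool]
                  send[Unit] ↦ recv[Unit]
                    Y self-dual
            • more:
              send[Bool] ↦ recv[Bool]
                offer{done,retry} ↦ select{done,retry}  (&→⊕)
                  • done:
                    recv[Unit] ↦ send[Unit]
                      end self-dual
                  • retry:
                    send[Int] ↦ recv[Int]
                      end self-dual
            • done:
              select{data,ok,retry} ↦ offer{data,ok,retry}  (⊕→&)
                • data:
                  offer{err,ok} ↦ select{err,ok}  (&→⊕)
                    • err:
                      offer{retry,ack,data} ↦ select{retry,ack,data}  (&→⊕)
                        • retry:
                          Y self-dual
                        • ack:
                          Y self-dual
                        • data:
                          end self-dual
                    • ok:
                      send[Str] ↦ recv[Str]
                        Y self-dual
                • ok:
                  send[Bool] ↦ recv[Bool]
                    recv[Unit] ↦ send[Unit]
                      end self-dual
                • retry:
                  send[Unit] ↦ recv[Unit]
                    select{err,stop,ok} ↦ offer{err,stop,ok}  (⊕→&)
                      • err:
                        Y self-dual
                      • stop:
                        Y self-dual
                      • ok:
                        Y self-dual

recv[Int].send[Bool].μY.select{done: select{done: select{data: recv[Unit].recv[Bool].Y, ok: recv[Str].send[Str].end}, data: send[Str].select{data: send[Bool].Y, more: select{done: Y, retry: Y, more: end}, done: recv[Str].Y}}, ack: offer{stop: recv[Unit].recv[Bool].recv[Unit].Y, more: recv[Bool].select{done: send[Unit].end, retry: recv[Int].end}, done: offer{data: select{err: select{retry: Y, ack: Y, data: end}, ok: recv[Str].Y}, ok: recv[Bool].send[Unit].end, retry: recv[Unit].offer{err: Y, stop: Y, ok: Y}}}}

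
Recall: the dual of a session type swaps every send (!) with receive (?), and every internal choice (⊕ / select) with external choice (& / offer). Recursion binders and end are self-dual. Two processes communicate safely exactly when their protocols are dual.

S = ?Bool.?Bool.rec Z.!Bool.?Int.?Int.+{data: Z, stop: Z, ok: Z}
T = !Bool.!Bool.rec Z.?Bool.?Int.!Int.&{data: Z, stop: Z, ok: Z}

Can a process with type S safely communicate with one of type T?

?Bool | !Bool  ok
  ?Bool | !Bool  ok
    rec Z | rec Z  ok (μ self-dual)
      !Bool | ?Bool  ok
        ?Int | ?Int  ✗ same direction on both sides — not dual

NO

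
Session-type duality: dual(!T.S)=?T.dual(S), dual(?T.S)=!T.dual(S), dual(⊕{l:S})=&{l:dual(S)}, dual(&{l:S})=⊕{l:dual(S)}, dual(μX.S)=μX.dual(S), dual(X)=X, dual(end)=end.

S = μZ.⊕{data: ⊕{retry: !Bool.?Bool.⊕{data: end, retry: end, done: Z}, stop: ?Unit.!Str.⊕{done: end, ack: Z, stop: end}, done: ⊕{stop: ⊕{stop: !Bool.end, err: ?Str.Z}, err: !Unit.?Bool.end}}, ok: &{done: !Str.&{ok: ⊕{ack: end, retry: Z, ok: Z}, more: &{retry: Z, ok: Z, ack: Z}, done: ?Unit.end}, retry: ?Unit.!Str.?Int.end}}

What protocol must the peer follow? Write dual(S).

μZ = μZ  (rec unchanged)
  ⊕{data,ok} = &{data,ok}  (internal→external)
    • data:
      ⊕{retry,stop,done} = &{retry,stop,done}  (internal→external)
        • retry:
          !Bool = ?Bool
            ?Bool = !Bool
              ⊕{data,retry,done} = &{data,retry,done}  (internal→external)
                • data:
                  dual(end) = end
                • retry:
                  dual(end) = end
                • done:
                  dual(Z) = Z
        • stop:
          ?Unit = !Unit
            !Str = ?Str
              ⊕{done,ack,stop} = &{done,ack,stop}  (internal→external)
                • done:
                  dual(end) = end
                • ack:
                  dual(Z) = Z
                • stop:
                  dual(end) = end
        • done:
          ⊕{stop,err} = &{stop,err}  (internal→external)
            • stop:
              ⊕{stop,err} = &{stop,err}  (internal→external)
                • stop:
                  !Bool = ?Bool
                    dual(end) = end
                • err:
                  ?Str = !Str
                    dual(Z) = Z
            • err:
              !Unit = ?Unit
                ?Bool = !Bool
                  dual(end) = end
    • ok:
      &{done,retry} = ⊕{done,retry}  (&→⊕)
        • done:
          !Str = ?Str
            &{ok,more,done} = ⊕{ok,more,done}  (&→⊕)
              • ok:
                ⊕{ack,retry,ok} = &{ack,retry,ok}  (internal→external)
                  • ack:
                    dual(end) = end
                  • retry:
                    dual(Z) = Z
                  • ok:
                    dual(Z) = Z
              • more:
                &{retry,ok,ack} = ⊕{retry,ok,ack}  (&→⊕)
                  • retry:
                    dual(Z) = Z
                  • ok:
                    dual(Z) = Z
                  • ack:
                    dual(Z) = Z
              • done:
                ?Unit = !Unit
                  dual(end) = end
        • retry:
          ?Unit = !Unit
            !Str = ?Str
              ?Int = !Int
                dual(end) = end

μZ.&{data: &{retry: ?Bool.!Bool.&{data: end, retry: end, done: Z}, stop: !Unit.?Str.&{done: end, ack: Z, stop: end}, done: &{stop: &{stop: ?Bool.end, err: !Str.Z}, err: ?Unit.!Bool.end}}, ok: ⊕{done: ?Str.⊕{ok: &{ack: end, retry: Z, ok: Z}, more: ⊕{retry: Z, ok: Z, ack: Z}, done: !Unit.end}, retry: !Unit.?Str.!Int.end}}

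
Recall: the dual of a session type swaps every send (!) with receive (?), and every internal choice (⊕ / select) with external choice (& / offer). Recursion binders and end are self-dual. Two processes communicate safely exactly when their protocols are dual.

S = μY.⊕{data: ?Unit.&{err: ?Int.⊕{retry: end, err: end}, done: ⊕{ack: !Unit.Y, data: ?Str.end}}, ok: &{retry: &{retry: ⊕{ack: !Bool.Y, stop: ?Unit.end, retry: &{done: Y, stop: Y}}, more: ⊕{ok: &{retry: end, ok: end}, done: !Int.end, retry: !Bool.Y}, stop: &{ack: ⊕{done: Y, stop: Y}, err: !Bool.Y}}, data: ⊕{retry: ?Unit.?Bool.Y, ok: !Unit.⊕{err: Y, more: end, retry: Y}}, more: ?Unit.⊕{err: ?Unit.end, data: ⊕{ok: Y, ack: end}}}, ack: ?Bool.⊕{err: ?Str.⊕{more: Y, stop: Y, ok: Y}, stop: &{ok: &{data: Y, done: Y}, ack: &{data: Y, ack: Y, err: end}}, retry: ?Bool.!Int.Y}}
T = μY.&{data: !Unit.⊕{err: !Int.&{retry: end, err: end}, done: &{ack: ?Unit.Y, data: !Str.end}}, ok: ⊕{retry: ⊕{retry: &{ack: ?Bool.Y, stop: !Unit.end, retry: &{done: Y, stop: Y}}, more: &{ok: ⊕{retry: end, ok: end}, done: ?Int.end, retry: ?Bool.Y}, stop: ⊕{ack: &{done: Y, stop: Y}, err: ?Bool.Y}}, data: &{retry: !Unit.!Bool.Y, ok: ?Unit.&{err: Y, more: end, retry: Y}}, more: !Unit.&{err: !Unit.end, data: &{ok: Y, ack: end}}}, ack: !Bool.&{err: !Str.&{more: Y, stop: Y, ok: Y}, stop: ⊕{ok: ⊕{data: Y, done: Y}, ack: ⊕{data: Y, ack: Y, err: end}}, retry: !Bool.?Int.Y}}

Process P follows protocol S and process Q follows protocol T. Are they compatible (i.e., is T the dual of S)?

NO

μY | μY  match (μ self-dual)
  ⊕{data,ok,ack} | &{data,ok,ack}  match labels match
    [data]
      ?Unit | !Unit  match
        &{err,done} | ⊕{err,done}  match labels match
          [err]
            ?Int | !Int  match
              ⊕{retry,err} | &{retry,err}  match labels match
                [retry]
                  end | end  match
                [err]
                  end | end  match
          [done]
            ⊕{ack,data} | &{ack,data}  match labels match
              [ack]
                !Unit | ?Unit  match
                  Y | Y  match
              [data]
                ?Str | !Str  match
                  end | end  match
    [ok]
      &{retry,data,more} | ⊕{retry,data,more}  match labels match
        [retry]
          &{retry,more,stop} | ⊕{retry,more,stop}  match labels match
            [retry]
              ⊕{ack,stop,retry} | &{ack,stop,retry}  match labels match
                [ack]
                  !Bool | ?Bool  match
                    Y | Y  match
                [stop]
                  ?Unit | !Unit  match
                    end | end  match
                [retry]
                  &{done,stop} | &{done,stop}  ✗ choice polarity not flipped — not dual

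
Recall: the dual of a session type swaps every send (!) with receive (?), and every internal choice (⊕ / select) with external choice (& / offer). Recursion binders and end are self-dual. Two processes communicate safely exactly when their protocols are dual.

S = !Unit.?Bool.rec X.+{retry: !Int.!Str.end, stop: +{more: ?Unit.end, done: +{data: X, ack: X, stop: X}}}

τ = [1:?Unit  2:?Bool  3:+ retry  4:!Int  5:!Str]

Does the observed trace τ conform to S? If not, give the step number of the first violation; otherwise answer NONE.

1

step 1: got ?Unit, protocol expects !Unit  ✗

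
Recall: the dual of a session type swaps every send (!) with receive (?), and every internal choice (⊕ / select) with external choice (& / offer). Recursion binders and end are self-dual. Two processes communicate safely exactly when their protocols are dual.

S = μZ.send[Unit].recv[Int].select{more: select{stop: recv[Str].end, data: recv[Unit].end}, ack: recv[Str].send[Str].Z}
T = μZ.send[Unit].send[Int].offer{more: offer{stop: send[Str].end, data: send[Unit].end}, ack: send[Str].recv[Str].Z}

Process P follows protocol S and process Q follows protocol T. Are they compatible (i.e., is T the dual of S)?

μZ | μZ  match (rec unchanged)
  send[Unit] | send[Unit]  ✗ same direction on both sides — not dual

NO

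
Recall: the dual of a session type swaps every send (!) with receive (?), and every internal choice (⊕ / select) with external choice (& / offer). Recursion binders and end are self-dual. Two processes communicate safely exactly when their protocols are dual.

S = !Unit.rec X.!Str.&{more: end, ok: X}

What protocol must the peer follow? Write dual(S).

?Unit.rec X.?Str.+{more: end, ok: X}

!Unit = ?Unit
  rec X = rec X  (rec unchanged)
    !Str = ?Str
      &{more,ok} = +{more,ok}  (offer→select)
        • more:
          end self-dual
        • ok:
          X self-dual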